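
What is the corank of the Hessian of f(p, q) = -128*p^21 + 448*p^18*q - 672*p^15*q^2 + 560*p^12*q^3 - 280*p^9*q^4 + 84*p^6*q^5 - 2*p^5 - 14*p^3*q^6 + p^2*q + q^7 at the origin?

2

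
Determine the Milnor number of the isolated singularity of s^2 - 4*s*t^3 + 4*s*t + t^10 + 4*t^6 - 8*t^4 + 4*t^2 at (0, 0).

9

The Hessian of f at 0 has rank 1. Corank 1: A-series; mu = 9 gives A_9.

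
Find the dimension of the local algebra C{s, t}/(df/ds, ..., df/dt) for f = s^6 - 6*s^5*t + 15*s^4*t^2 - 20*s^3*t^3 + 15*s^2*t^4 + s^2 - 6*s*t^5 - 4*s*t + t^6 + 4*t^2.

5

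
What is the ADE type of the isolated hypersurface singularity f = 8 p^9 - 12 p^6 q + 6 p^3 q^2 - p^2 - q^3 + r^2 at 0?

A_2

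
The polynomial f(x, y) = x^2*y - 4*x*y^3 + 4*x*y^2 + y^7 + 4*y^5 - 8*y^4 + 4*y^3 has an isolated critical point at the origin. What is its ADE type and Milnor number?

Type D_8, Milnor number mu = 8.

The Hessian of f at 0 has rank 0. Corank 2; j^3 = y*(x + 2*y)^2 has shape L^2 M (L != M), so D-series; mu = 8 gives D_8.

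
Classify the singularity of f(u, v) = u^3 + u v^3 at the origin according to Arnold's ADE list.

E_7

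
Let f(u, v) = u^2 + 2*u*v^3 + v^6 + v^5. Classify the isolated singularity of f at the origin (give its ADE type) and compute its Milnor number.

Type A4, Milnor number mu = 4.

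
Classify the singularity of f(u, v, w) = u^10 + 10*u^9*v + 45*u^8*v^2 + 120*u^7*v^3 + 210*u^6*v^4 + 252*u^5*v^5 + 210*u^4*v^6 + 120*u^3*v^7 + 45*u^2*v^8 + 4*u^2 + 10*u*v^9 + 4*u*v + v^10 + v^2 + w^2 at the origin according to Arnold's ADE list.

The Hessian of f at 0 has rank 2. Corank 1: A-series; mu = 9 gives A_9.

A_{9}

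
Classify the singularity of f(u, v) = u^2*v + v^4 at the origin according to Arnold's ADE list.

D_{5}

The Hessian of f at 0 has rank 0. Corank 2; j^3 = u^2*v has shape L^2 M (L != M), so D-series; mu = 5 gives D_5.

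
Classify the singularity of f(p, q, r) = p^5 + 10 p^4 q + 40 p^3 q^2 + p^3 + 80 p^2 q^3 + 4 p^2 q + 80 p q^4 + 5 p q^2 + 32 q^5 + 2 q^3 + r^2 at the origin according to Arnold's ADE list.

The Hessian of f at 0 has rank 1. Corank 2; j^3 = (p + q)^2*(p + 2*q) has shape L^2 M (L != M), so D-series; mu = 6 gives D_6.

D_{6}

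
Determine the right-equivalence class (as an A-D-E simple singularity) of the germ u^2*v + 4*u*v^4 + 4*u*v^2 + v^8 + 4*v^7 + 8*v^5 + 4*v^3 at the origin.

The Hessian of f at 0 is [[0, 0], [0, 0]] with rank 0, so corank 2. A Groebner basis of the Jacobian ideal J(f) in C{u,v} is {u^2*v^2 - 4*u^2*v - 2*u^2 - 16*u*v^2 - 6*u*v - 16*v^3 - 4*v^2, u^2*v + u^2/2 + u*v^3 + 4*u*v^2 + u*v + 4*v^3, u*v/2 + v^4 + v^2, u^3 + 6*u^2*v + 12*u*v^2 + 8*v^3}; counting standard monomials gives mu = 9. Corank 2; j^3 = v*(u + 2*v)^2 has shape L^2 M (L != M), so D-series; mu = 9 gives D_9.

D_{9}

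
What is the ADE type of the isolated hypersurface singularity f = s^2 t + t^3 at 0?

D_{4}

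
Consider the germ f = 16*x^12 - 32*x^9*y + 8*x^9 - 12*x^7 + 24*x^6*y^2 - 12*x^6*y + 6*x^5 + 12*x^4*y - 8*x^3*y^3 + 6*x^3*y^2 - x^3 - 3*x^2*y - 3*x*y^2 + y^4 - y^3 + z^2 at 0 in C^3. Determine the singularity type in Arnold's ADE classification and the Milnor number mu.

The Hessian of f at 0 has rank 1. Corank 2; j^3 = -(x + y)^3 is a perfect cube, so E-series; the 4-jet and mu = 6 give E_6.

Type E_{6}, Milnor number mu = 6.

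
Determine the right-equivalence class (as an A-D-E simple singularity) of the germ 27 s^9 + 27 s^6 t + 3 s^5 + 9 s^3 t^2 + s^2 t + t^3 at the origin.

D_{4}

The Hessian of f at 0 has rank 0. Corank 2; j^3 = t*(s^2 + t^2) splits into three distinct lines over C (the quadratic factor has nonzero discriminant), so D_4.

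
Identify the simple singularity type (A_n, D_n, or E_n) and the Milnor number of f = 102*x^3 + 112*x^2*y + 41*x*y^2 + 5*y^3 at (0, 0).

Type D_{4}, Milnor number mu = 4.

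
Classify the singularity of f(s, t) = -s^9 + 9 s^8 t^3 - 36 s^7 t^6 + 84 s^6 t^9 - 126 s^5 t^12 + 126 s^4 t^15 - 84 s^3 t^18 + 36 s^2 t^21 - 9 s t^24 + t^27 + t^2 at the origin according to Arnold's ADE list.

A_{8}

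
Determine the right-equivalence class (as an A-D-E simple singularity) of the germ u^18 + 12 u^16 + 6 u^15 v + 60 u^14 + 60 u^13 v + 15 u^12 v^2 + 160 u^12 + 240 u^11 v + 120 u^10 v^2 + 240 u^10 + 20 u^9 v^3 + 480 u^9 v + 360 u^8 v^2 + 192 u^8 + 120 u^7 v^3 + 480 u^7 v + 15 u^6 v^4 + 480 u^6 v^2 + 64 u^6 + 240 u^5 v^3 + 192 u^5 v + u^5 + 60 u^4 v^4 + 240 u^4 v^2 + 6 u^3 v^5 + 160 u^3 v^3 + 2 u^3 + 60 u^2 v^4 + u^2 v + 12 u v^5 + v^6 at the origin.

D_7

The Hessian of f at 0 has rank 0. Corank 2; j^3 = u^2*(2*u + v) has shape L^2 M (L != M), so D-series; mu = 7 gives D_7.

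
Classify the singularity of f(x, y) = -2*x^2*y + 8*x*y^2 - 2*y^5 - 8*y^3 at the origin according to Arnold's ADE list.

D_{6}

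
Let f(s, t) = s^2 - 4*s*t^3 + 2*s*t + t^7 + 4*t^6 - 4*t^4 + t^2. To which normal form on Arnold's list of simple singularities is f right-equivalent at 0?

A_{6}

The Hessian of f at 0 is [[2, 2], [2, 2]] with rank 1, so corank 1. A Groebner basis of the Jacobian ideal J(f) in C{s,t} is {-s/2 + t^3 - t/2, s^2 + 2*s*t + t^2}; counting standard monomials gives mu = 6. Corank 1: A-series; mu = 6 gives A_6.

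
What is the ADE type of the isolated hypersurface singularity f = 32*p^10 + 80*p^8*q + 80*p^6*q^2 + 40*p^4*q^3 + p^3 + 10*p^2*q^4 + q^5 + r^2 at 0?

E8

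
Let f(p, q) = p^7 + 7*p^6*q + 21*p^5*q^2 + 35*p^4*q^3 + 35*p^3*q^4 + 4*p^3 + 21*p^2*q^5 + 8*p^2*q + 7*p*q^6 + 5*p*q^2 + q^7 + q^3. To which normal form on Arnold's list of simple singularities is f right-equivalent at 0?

The Hessian of f at 0 is [[0, 0], [0, 0]] with rank 0, so corank 2. A Groebner basis of the Jacobian ideal J(f) in C{p,q} is {-128*p*q/7 + q^6 - 64*q^2/7, p*q^2 + q^3/2, p^2 + 3*p*q/2 + q^2/2}; counting standard monomials gives mu = 8. Corank 2; j^3 = (p + q)*(2*p + q)^2 has shape L^2 M (L != M), so D-series; mu = 8 gives D_8.

D8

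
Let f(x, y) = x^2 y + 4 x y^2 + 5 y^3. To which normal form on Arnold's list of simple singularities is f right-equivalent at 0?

D4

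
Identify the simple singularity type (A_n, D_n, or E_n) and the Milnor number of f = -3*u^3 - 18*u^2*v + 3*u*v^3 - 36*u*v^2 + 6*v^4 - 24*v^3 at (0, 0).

Type E_7, Milnor number mu = 7.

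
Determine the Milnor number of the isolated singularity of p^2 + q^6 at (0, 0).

5

The Hessian of f at 0 has rank 1. Corank 1: A-series; mu = 5 gives A_5.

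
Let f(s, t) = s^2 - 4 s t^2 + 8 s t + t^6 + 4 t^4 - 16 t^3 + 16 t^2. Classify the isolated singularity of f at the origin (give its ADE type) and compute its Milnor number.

Type A5, Milnor number mu = 5.

The Hessian of f at 0 is [[2, 8], [8, 32]] with rank 1, so corank 1. A Groebner basis of the Jacobian ideal J(f) in C{s,t} is {s^3 - 24*s^2 - 160*s*t - 128*s - 512*t, s^2*t + 4*s^2 + 24*s*t + 16*s + 64*t, -s/2 + t^2 - 2*t}; counting standard monomials gives mu = 5. Corank 1: A-series; mu = 5 gives A_5.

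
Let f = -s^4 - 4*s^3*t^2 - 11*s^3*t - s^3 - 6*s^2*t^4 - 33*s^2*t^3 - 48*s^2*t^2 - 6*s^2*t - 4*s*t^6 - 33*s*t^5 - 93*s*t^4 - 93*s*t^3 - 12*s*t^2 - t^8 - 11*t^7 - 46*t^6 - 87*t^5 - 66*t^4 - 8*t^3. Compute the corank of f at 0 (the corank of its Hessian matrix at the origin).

2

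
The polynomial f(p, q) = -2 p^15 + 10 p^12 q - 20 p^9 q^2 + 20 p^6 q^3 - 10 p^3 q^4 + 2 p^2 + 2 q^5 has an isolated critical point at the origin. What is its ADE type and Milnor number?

Type A_4, Milnor number mu = 4.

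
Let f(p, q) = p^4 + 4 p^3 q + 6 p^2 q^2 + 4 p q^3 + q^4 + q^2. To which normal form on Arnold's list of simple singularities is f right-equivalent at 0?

The Hessian of f at 0 has rank 1. Corank 1: A-series; mu = 3 gives A_3.

A3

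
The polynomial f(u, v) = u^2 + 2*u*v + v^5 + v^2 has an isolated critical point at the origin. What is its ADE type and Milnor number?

Type A4, Milnor number mu = 4.

The Hessian of f at 0 has rank 1. Corank 1: A-series; mu = 4 gives A_4.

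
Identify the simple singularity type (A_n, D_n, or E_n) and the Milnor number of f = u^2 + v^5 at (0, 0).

The Hessian of f at 0 has rank 1. Corank 1: A-series; mu = 4 gives A_4.

Type A_{4}, Milnor number mu = 4.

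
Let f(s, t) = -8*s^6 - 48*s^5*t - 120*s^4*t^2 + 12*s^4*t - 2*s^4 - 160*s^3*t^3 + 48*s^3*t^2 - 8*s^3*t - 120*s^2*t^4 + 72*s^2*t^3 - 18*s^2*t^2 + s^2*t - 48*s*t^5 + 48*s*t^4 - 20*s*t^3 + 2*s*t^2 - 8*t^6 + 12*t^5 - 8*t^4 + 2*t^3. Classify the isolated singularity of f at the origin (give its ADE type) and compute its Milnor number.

The Hessian of f at 0 has rank 0. Corank 2; j^3 = t*(s^2 + 2*s*t + 2*t^2) splits into three distinct lines over C (the quadratic factor has nonzero discriminant), so D_4.

Type D_{4}, Milnor number mu = 4.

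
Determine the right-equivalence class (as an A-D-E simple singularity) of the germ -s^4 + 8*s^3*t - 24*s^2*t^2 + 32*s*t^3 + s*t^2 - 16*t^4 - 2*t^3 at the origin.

The Hessian of f at 0 has rank 0. Corank 2; j^3 = t^2*(s - 2*t) has shape L^2 M (L != M), so D-series; mu = 5 gives D_5.

D_{5}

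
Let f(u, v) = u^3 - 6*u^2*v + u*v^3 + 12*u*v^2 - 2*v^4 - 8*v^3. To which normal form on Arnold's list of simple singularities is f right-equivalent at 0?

E_{7}

The Hessian of f at 0 has rank 0. Corank 2; j^3 = (u - 2*v)^3 is a perfect cube, so E-series; the 4-jet and mu = 7 give E_7.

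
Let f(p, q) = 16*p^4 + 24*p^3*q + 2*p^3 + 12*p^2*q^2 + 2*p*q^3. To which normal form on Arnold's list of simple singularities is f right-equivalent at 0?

E_{7}

The Hessian of f at 0 is [[0, 0], [0, 0]] with rank 0, so corank 2. A Groebner basis of the Jacobian ideal J(f) in C{p,q} is {3*p^2/4 + q^4 + q^3/4, p^3, p^2*q - p^2/4 - q^3/12, p^2 + p*q^2 + q^3/3}; counting standard monomials gives mu = 7. Corank 2; j^3 = 2*p^3 is a perfect cube, so E-series; the 4-jet and mu = 7 give E_7.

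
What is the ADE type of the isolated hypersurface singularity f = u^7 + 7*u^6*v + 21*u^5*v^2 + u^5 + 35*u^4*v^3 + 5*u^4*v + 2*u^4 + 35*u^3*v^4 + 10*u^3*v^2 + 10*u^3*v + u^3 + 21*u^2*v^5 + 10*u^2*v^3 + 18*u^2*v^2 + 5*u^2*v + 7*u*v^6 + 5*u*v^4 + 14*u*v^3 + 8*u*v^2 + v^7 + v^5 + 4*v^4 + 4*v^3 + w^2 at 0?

The Hessian of f at 0 has rank 1. Corank 2; j^3 = (u + v)*(u + 2*v)^2 has shape L^2 M (L != M), so D-series; mu = 8 gives D_8.

D_{8}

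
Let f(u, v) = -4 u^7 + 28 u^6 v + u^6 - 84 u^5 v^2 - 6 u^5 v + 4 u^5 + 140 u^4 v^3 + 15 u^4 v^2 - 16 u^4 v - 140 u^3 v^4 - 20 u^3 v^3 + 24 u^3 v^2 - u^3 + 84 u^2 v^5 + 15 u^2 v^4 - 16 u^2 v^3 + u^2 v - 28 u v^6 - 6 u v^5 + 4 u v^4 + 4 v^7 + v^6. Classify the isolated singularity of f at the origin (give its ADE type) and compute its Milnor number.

Type D_{7}, Milnor number mu = 7.

The Hessian of f at 0 has rank 0. Corank 2; j^3 = -u^2*(u - v) has shape L^2 M (L != M), so D-series; mu = 7 gives D_7.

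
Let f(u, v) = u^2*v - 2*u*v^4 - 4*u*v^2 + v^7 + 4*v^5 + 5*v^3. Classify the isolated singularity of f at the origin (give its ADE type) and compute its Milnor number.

The Hessian of f at 0 is [[0, 0], [0, 0]] with rank 0, so corank 2. A Groebner basis of the Jacobian ideal J(f) in C{u,v} is {v^3, u^2 - v^2, u*v - 2*v^2}; counting standard monomials gives mu = 4. Corank 2; j^3 = v*(u^2 - 4*u*v + 5*v^2) splits into three distinct lines over C (the quadratic factor has nonzero discriminant), so D_4.

Type D4, Milnor number mu = 4.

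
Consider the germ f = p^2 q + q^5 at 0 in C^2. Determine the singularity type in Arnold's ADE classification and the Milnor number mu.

Type D6, Milnor number mu = 6.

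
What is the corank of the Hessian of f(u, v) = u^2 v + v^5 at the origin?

The Hessian at 0 is [[0, 0], [0, 0]] of rank 0; hence corank 2.

2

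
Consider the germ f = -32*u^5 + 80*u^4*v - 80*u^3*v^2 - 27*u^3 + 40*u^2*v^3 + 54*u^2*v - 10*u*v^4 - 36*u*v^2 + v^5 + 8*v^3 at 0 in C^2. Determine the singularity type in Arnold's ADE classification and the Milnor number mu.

The Hessian of f at 0 has rank 0. Corank 2; j^3 = -(3*u - 2*v)^3 is a perfect cube, so E-series; the 5-jet and mu = 8 give E_8.

Type E_{8}, Milnor number mu = 8.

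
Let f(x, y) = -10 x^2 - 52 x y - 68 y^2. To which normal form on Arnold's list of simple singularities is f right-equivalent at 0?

A1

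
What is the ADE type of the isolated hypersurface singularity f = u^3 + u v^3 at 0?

E7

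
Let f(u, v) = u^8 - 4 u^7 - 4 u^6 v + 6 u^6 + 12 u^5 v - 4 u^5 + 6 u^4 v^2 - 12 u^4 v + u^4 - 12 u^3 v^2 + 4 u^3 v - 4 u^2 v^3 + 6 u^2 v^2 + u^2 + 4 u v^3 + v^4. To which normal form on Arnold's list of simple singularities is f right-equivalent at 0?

A_{3}

The Hessian of f at 0 is [[2, 0], [0, 0]] with rank 1, so corank 1. A Groebner basis of the Jacobian ideal J(f) in C{u,v} is {v^3, u}; counting standard monomials gives mu = 3. Corank 1: A-series; mu = 3 gives A_3.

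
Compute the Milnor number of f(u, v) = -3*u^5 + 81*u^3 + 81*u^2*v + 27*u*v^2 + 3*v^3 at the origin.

8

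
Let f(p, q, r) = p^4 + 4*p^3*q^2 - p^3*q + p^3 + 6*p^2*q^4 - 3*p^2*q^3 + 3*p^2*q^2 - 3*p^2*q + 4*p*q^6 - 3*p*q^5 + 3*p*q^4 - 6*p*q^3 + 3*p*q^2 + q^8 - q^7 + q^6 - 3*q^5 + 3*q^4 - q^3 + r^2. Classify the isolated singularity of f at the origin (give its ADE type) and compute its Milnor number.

The Hessian of f at 0 has rank 1. Corank 2; j^3 = (p - q)^3 is a perfect cube, so E-series; the 4-jet and mu = 7 give E_7.

Type E7, Milnor number mu = 7.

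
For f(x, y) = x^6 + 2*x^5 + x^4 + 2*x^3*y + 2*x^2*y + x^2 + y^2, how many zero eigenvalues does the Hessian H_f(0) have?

0

The Hessian at 0 is [[2, 0], [0, 2]] of rank 2; hence corank 0.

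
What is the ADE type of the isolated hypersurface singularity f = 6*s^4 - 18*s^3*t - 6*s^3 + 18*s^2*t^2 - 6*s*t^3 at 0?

E_{7}

The Hessian of f at 0 is [[0, 0], [0, 0]] with rank 0, so corank 2. A Groebner basis of the Jacobian ideal J(f) in C{s,t} is {3*s^2 + t^4 + t^3, s^3, s^2*t - s^2 - t^3/3, -2*s^2 + s*t^2 - 2*t^3/3}; counting standard monomials gives mu = 7. Corank 2; j^3 = -6*s^3 is a perfect cube, so E-series; the 4-jet and mu = 7 give E_7.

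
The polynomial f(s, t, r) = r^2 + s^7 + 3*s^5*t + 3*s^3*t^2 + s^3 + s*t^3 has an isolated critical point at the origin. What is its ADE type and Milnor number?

Type E_7, Milnor number mu = 7.

The Hessian of f at 0 has rank 1. Corank 2; j^3 = s^3 is a perfect cube, so E-series; the 4-jet and mu = 7 give E_7.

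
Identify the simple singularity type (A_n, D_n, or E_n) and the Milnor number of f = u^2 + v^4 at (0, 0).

The Hessian of f at 0 has rank 1. Corank 1: A-series; mu = 3 gives A_3.

Type A3, Milnor number mu = 3.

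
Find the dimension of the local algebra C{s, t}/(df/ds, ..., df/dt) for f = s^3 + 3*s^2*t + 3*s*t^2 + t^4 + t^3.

6

The Hessian of f at 0 has rank 0. Corank 2; j^3 = (s + t)^3 is a perfect cube, so E-series; the 4-jet and mu = 6 give E_6.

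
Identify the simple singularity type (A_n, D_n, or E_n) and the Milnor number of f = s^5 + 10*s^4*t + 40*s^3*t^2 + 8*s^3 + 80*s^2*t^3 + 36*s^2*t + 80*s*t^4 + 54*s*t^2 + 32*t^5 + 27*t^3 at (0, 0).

The Hessian of f at 0 is [[0, 0], [0, 0]] with rank 0, so corank 2. A Groebner basis of the Jacobian ideal J(f) in C{s,t} is {t^5, s*t^3 + 13*t^4/8, s^2 + 3*s*t + 9*t^2/4}; counting standard monomials gives mu = 8. Corank 2; j^3 = (2*s + 3*t)^3 is a perfect cube, so E-series; the 5-jet and mu = 8 give E_8.

Type E_8, Milnor number mu = 8.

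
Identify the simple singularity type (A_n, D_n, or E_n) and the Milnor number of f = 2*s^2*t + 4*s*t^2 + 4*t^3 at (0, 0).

Type D_4, Milnor number mu = 4.

The Hessian of f at 0 has rank 0. Corank 2; j^3 = 2*t*(s^2 + 2*s*t + 2*t^2) splits into three distinct lines over C (the quadratic factor has nonzero discriminant), so D_4.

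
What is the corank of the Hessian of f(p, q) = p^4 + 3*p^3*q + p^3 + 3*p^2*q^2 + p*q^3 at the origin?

Hessian at 0 has rank 0.

2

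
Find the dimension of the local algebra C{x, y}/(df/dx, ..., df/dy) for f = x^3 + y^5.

8

The Hessian of f at 0 has rank 0. Corank 2; j^3 = x^3 is a perfect cube, so E-series; the 5-jet and mu = 8 give E_8.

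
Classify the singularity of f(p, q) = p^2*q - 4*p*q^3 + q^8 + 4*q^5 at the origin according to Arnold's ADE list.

The Hessian of f at 0 has rank 0. Corank 2; j^3 = p^2*q has shape L^2 M (L != M), so D-series; mu = 9 gives D_9.

D_9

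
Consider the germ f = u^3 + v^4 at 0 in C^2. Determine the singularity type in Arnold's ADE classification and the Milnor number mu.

Type E_6, Milnor number mu = 6.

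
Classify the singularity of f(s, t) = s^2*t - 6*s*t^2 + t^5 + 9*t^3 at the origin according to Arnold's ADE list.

The Hessian of f at 0 has rank 0. Corank 2; j^3 = t*(s - 3*t)^2 has shape L^2 M (L != M), so D-series; mu = 6 gives D_6.

D6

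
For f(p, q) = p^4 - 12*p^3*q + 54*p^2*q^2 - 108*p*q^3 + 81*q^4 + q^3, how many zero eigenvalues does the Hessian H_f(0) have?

2

The Hessian at 0 is [[0, 0], [0, 0]] of rank 0; hence corank 2.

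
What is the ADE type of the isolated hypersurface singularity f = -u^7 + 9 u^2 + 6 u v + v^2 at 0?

A_6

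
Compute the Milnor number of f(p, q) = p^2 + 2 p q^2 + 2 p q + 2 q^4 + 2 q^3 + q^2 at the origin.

3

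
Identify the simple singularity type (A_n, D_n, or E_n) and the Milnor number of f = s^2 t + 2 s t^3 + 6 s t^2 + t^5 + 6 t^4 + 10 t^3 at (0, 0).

Type D4, Milnor number mu = 4.

The Hessian of f at 0 has rank 0. Corank 2; j^3 = t*(s^2 + 6*s*t + 10*t^2) splits into three distinct lines over C (the quadratic factor has nonzero discriminant), so D_4.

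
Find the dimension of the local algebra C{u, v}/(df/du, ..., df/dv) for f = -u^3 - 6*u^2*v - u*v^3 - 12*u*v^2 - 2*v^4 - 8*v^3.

7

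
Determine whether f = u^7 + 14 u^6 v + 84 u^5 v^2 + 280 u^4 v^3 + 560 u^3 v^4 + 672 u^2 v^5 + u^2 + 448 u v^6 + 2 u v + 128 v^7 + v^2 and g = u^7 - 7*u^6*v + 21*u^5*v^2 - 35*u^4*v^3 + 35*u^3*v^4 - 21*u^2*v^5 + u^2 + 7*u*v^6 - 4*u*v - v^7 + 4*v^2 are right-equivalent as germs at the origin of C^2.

Yes.

The Hessian of f at 0 is [[2, 2], [2, 2]] with rank 1, so corank 1. A Groebner basis of the Jacobian ideal J(f) in C{u,v} is {v^6, u + v}; counting standard monomials gives mu = 6. Corank 1: A-series; mu = 6 gives A_6. The Hessian of g at 0 is [[2, -4], [-4, 8]] with rank 1, so corank 1. A Groebner basis of the Jacobian ideal J(g) in C{u,v} is {v^6, u - 2*v}; counting standard monomials gives mu = 6. Corank 1: A-series; mu = 6 gives A_6. Both have type A_6, hence right-equivalent.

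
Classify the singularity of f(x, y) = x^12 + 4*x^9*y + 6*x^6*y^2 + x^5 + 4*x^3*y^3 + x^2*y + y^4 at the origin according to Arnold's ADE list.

D_5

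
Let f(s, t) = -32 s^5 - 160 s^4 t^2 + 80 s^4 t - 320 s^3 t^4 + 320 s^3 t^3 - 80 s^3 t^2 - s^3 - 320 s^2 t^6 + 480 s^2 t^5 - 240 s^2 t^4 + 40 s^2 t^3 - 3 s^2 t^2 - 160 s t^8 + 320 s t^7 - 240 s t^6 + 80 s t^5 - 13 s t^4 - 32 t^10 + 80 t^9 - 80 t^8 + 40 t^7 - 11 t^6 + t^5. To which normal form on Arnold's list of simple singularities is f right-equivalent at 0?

E_8

The Hessian of f at 0 has rank 0. Corank 2; j^3 = -s^3 is a perfect cube, so E-series; the 5-jet and mu = 8 give E_8.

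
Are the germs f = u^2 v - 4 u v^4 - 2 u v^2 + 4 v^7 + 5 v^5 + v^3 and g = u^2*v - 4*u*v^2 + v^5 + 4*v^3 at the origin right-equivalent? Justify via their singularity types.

Yes.

The Hessian of f at 0 has rank 0. Corank 2; j^3 = v*(u - v)^2 has shape L^2 M (L != M), so D-series; mu = 6 gives D_6. The Hessian of g at 0 has rank 0. Corank 2; j^3 = v*(u - 2*v)^2 has shape L^2 M (L != M), so D-series; mu = 6 gives D_6. Both have type D_6, hence right-equivalent.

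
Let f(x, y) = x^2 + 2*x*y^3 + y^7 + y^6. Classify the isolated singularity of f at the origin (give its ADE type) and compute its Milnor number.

The Hessian of f at 0 is [[2, 0], [0, 0]] with rank 1, so corank 1. A Groebner basis of the Jacobian ideal J(f) in C{x,y} is {x + y^3, x^2}; counting standard monomials gives mu = 6. Corank 1: A-series; mu = 6 gives A_6.

Type A_{6}, Milnor number mu = 6.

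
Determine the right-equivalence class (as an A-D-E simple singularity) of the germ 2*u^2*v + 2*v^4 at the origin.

D_5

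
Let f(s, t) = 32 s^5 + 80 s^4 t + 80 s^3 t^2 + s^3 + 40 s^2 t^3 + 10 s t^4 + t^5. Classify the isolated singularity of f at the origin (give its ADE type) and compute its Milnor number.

The Hessian of f at 0 is [[0, 0], [0, 0]] with rank 0, so corank 2. A Groebner basis of the Jacobian ideal J(f) in C{s,t} is {t^5, s*t^3 + t^4/8, s^2}; counting standard monomials gives mu = 8. Corank 2; j^3 = s^3 is a perfect cube, so E-series; the 5-jet and mu = 8 give E_8.

Type E_{8}, Milnor number mu = 8.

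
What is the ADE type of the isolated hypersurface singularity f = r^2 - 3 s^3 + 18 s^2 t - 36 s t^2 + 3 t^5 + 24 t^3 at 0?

The Hessian of f at 0 has rank 1. Corank 2; j^3 = -3*(s - 2*t)^3 is a perfect cube, so E-series; the 5-jet and mu = 8 give E_8.

E_{8}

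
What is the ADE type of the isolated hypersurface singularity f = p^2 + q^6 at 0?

The Hessian of f at 0 is [[2, 0], [0, 0]] with rank 1, so corank 1. A Groebner basis of the Jacobian ideal J(f) in C{p,q} is {q^5, p}; counting standard monomials gives mu = 5. Corank 1: A-series; mu = 5 gives A_5.

A_{5}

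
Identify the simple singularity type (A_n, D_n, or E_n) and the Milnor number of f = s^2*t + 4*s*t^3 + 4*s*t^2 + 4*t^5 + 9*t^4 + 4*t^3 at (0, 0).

Type D_5, Milnor number mu = 5.

The Hessian of f at 0 is [[0, 0], [0, 0]] with rank 0, so corank 2. A Groebner basis of the Jacobian ideal J(f) in C{s,t} is {s*t^2 - s*t - 2*t^2, s*t/2 + t^3 + t^2, s^2 + 2*s*t}; counting standard monomials gives mu = 5. Corank 2; j^3 = t*(s + 2*t)^2 has shape L^2 M (L != M), so D-series; mu = 5 gives D_5.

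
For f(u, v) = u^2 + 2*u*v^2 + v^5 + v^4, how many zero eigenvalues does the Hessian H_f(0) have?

Hessian at 0 has rank 1.

1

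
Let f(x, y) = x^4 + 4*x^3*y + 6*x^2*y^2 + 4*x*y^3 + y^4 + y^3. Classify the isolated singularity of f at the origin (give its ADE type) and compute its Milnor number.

Type E_6, Milnor number mu = 6.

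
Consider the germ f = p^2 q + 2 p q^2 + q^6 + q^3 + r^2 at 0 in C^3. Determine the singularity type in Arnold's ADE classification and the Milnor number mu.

Type D_7, Milnor number mu = 7.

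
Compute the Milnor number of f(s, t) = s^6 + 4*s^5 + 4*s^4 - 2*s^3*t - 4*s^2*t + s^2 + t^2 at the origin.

The Hessian of f at 0 is [[2, 0], [0, 2]] with rank 2, so corank 0. A Groebner basis of the Jacobian ideal J(f) in C{s,t} is {s, t}; counting standard monomials gives mu = 1. Corank 0: nondegenerate Morse point, so A_1.

1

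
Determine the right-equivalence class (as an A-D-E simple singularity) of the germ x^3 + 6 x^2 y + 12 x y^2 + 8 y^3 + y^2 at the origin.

The Hessian of f at 0 has rank 1. Corank 1: A-series; mu = 2 gives A_2.

A_{2}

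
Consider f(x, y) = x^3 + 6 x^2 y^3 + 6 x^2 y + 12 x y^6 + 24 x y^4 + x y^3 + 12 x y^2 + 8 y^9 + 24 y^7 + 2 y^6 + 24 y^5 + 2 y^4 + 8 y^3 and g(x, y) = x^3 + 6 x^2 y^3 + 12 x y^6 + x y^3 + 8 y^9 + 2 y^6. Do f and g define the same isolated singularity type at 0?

The Hessian of f at 0 has rank 0. Corank 2; j^3 = (x + 2*y)^3 is a perfect cube, so E-series; the 4-jet and mu = 7 give E_7. The Hessian of g at 0 has rank 0. Corank 2; j^3 = x^3 is a perfect cube, so E-series; the 4-jet and mu = 7 give E_7. Both have type E_7, hence right-equivalent.

Yes.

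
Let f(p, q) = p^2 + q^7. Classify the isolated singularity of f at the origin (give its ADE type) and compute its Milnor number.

Type A6, Milnor number mu = 6.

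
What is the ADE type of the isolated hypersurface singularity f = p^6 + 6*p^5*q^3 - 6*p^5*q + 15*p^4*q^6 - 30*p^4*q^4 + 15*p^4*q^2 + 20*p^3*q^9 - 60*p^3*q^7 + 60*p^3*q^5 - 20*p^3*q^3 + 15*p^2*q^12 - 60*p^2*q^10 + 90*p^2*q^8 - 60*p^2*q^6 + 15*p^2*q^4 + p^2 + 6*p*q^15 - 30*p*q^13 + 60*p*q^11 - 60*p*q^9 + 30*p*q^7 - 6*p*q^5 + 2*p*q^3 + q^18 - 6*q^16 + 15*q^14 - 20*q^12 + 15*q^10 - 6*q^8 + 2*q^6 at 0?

A5

The Hessian of f at 0 has rank 1. Corank 1: A-series; mu = 5 gives A_5.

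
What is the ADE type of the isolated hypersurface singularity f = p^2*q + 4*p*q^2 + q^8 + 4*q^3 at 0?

The Hessian of f at 0 has rank 0. Corank 2; j^3 = q*(p + 2*q)^2 has shape L^2 M (L != M), so D-series; mu = 9 gives D_9.

D9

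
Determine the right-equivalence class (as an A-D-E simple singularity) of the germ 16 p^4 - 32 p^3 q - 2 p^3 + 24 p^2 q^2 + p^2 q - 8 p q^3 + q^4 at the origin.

The Hessian of f at 0 is [[0, 0], [0, 0]] with rank 0, so corank 2. A Groebner basis of the Jacobian ideal J(f) in C{p,q} is {p*q^2, p*q/8 + q^3, p^2 - p*q/2}; counting standard monomials gives mu = 5. Corank 2; j^3 = -p^2*(2*p - q) has shape L^2 M (L != M), so D-series; mu = 5 gives D_5.

D5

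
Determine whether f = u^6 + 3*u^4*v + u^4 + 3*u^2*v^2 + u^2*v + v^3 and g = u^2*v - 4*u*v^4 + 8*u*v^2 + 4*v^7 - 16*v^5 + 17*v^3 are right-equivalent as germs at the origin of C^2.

The Hessian of f at 0 is [[0, 0], [0, 0]] with rank 0, so corank 2. A Groebner basis of the Jacobian ideal J(f) in C{u,v} is {v^3, u^2 + 3*v^2, u*v}; counting standard monomials gives mu = 4. Corank 2; j^3 = v*(u^2 + v^2) splits into three distinct lines over C (the quadratic factor has nonzero discriminant), so D_4. The Hessian of g at 0 is [[0, 0], [0, 0]] with rank 0, so corank 2. A Groebner basis of the Jacobian ideal J(g) in C{u,v} is {v^3, u^2 - 13*v^2, u*v + 4*v^2}; counting standard monomials gives mu = 4. Corank 2; j^3 = v*(u^2 + 8*u*v + 17*v^2) splits into three distinct lines over C (the quadratic factor has nonzero discriminant), so D_4. Both have type D_4, hence right-equivalent.

Yes.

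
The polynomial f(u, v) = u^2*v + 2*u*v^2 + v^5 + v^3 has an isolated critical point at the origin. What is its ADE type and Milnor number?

Type D_6, Milnor number mu = 6.

The Hessian of f at 0 is [[0, 0], [0, 0]] with rank 0, so corank 2. A Groebner basis of the Jacobian ideal J(f) in C{u,v} is {u^2/5 + v^4 - v^2/5, u^3 + v^3, u*v + v^2}; counting standard monomials gives mu = 6. Corank 2; j^3 = v*(u + v)^2 has shape L^2 M (L != M), so D-series; mu = 6 gives D_6.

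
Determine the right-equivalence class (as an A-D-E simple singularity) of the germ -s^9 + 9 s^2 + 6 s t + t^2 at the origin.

The Hessian of f at 0 has rank 1. Corank 1: A-series; mu = 8 gives A_8.

A8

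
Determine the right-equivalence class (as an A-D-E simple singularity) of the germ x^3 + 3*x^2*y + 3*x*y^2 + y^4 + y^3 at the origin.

E6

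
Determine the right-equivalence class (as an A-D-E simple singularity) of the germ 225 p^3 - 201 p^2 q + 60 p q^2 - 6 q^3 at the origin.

The Hessian of f at 0 has rank 0. Corank 2; j^3 = 3*(3*p - q)*(25*p^2 - 14*p*q + 2*q^2) splits into three distinct lines over C (the quadratic factor has nonzero discriminant), so D_4.

D_{4}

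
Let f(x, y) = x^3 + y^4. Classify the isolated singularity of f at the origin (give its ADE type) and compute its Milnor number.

The Hessian of f at 0 is [[0, 0], [0, 0]] with rank 0, so corank 2. A Groebner basis of the Jacobian ideal J(f) in C{x,y} is {y^3, x^2}; counting standard monomials gives mu = 6. Corank 2; j^3 = x^3 is a perfect cube, so E-series; the 4-jet and mu = 6 give E_6.

Type E_{6}, Milnor number mu = 6.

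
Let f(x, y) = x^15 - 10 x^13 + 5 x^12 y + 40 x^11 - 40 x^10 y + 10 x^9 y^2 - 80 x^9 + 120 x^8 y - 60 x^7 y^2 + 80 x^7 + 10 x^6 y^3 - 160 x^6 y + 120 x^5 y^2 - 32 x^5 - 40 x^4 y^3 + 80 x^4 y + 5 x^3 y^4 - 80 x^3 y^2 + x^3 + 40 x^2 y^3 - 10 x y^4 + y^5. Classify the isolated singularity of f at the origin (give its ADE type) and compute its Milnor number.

The Hessian of f at 0 has rank 0. Corank 2; j^3 = x^3 is a perfect cube, so E-series; the 5-jet and mu = 8 give E_8.

Type E_{8}, Milnor number mu = 8.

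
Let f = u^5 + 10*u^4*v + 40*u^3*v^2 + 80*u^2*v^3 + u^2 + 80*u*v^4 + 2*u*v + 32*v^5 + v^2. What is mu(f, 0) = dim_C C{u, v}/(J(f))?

4

The Hessian of f at 0 has rank 1. Corank 1: A-series; mu = 4 gives A_4.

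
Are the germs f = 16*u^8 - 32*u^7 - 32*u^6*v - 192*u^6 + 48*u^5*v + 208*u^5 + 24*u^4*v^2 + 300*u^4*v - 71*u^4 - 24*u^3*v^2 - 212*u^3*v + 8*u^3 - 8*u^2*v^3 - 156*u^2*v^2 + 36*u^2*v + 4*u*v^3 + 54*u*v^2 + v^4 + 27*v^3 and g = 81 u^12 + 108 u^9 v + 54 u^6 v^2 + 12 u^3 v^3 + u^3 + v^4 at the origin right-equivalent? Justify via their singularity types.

Yes.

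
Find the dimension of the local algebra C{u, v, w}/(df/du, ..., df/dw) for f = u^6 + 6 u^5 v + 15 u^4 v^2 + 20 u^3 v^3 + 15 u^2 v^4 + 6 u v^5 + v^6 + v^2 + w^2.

The Hessian of f at 0 has rank 2. Corank 1: A-series; mu = 5 gives A_5.

5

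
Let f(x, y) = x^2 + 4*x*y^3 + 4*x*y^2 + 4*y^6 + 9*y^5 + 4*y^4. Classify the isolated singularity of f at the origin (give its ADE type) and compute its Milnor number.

The Hessian of f at 0 has rank 1. Corank 1: A-series; mu = 4 gives A_4.

Type A_4, Milnor number mu = 4.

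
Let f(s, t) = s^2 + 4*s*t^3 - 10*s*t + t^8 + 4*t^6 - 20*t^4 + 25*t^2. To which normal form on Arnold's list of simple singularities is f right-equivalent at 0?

The Hessian of f at 0 has rank 1. Corank 1: A-series; mu = 7 gives A_7.

A7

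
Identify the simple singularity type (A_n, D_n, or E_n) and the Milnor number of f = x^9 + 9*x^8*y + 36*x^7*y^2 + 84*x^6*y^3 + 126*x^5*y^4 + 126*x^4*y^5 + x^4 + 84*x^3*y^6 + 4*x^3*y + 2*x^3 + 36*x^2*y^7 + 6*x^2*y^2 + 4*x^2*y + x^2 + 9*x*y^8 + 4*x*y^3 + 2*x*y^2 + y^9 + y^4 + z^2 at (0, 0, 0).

Type A_{8}, Milnor number mu = 8.

The Hessian of f at 0 has rank 2. Corank 1: A-series; mu = 8 gives A_8.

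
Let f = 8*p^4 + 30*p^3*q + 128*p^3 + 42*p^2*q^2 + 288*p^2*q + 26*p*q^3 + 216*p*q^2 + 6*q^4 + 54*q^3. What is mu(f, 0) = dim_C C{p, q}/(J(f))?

7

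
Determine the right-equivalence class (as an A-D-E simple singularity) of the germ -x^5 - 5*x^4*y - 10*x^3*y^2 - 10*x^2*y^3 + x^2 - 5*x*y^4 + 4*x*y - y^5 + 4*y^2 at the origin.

A4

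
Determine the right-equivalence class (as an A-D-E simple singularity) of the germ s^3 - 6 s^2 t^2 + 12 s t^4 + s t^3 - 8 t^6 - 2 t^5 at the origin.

The Hessian of f at 0 has rank 0. Corank 2; j^3 = s^3 is a perfect cube, so E-series; the 4-jet and mu = 7 give E_7.

E7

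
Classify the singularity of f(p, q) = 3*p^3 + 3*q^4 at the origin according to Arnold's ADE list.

The Hessian of f at 0 is [[0, 0], [0, 0]] with rank 0, so corank 2. A Groebner basis of the Jacobian ideal J(f) in C{p,q} is {q^3, p^2}; counting standard monomials gives mu = 6. Corank 2; j^3 = 3*p^3 is a perfect cube, so E-series; the 4-jet and mu = 6 give E_6.

E6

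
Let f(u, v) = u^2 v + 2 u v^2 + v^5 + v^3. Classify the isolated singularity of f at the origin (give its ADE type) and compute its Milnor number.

Type D_6, Milnor number mu = 6.

The Hessian of f at 0 is [[0, 0], [0, 0]] with rank 0, so corank 2. A Groebner basis of the Jacobian ideal J(f) in C{u,v} is {u^2/5 + v^4 - v^2/5, u^3 + v^3, u*v + v^2}; counting standard monomials gives mu = 6. Corank 2; j^3 = v*(u + v)^2 has shape L^2 M (L != M), so D-series; mu = 6 gives D_6.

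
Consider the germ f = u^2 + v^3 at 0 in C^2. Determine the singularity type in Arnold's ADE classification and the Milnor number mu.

Type A2, Milnor number mu = 2.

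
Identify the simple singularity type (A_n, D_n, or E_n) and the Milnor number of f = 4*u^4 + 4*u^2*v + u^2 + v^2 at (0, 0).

Type A_{1}, Milnor number mu = 1.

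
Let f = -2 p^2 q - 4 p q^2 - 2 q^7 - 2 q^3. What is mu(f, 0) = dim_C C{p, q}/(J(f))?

8

The Hessian of f at 0 has rank 0. Corank 2; j^3 = -2*q*(p + q)^2 has shape L^2 M (L != M), so D-series; mu = 8 gives D_8.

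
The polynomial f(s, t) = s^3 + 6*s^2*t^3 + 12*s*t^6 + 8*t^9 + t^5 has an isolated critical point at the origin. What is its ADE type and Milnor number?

Type E8, Milnor number mu = 8.

The Hessian of f at 0 has rank 0. Corank 2; j^3 = s^3 is a perfect cube, so E-series; the 5-jet and mu = 8 give E_8.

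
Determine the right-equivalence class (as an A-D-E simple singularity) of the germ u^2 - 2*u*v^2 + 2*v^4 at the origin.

A_3

The Hessian of f at 0 has rank 1. Corank 1: A-series; mu = 3 gives A_3.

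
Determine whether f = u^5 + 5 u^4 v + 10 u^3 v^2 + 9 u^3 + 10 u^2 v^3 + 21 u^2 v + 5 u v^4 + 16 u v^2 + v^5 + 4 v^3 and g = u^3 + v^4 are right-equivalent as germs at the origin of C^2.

No.

The Hessian of f at 0 is [[0, 0], [0, 0]] with rank 0, so corank 2. A Groebner basis of the Jacobian ideal J(f) in C{u,v} is {-243*u*v/5 + v^4 - 162*v^2/5, u*v^2 + 2*v^3/3, u^2 + 5*u*v/3 + 2*v^2/3}; counting standard monomials gives mu = 6. Corank 2; j^3 = (u + v)*(3*u + 2*v)^2 has shape L^2 M (L != M), so D-series; mu = 6 gives D_6. The Hessian of g at 0 is [[0, 0], [0, 0]] with rank 0, so corank 2. A Groebner basis of the Jacobian ideal J(g) in C{u,v} is {v^3, u^2}; counting standard monomials gives mu = 6. Corank 2; j^3 = u^3 is a perfect cube, so E-series; the 4-jet and mu = 6 give E_6. f is D_6 but g is E_6, hence not right-equivalent.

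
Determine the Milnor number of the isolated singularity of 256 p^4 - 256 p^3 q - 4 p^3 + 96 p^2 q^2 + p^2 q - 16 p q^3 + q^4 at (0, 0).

5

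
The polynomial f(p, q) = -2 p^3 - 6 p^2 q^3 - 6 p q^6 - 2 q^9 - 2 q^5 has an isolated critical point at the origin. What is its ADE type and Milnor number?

Type E_8, Milnor number mu = 8.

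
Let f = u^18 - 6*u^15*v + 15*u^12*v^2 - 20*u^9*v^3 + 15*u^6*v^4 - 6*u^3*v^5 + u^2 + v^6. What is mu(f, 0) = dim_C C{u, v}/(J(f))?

5

The Hessian of f at 0 has rank 1. Corank 1: A-series; mu = 5 gives A_5.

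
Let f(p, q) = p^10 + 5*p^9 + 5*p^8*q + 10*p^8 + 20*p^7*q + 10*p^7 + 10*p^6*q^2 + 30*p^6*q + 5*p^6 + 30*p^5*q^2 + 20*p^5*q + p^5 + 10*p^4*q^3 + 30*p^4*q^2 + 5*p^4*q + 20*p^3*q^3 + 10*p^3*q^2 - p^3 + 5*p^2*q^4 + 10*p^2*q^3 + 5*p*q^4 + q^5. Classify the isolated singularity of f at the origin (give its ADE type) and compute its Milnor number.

Type E8, Milnor number mu = 8.

The Hessian of f at 0 is [[0, 0], [0, 0]] with rank 0, so corank 2. A Groebner basis of the Jacobian ideal J(f) in C{p,q} is {q^5, p*q^3 + q^4/4, p^2}; counting standard monomials gives mu = 8. Corank 2; j^3 = -p^3 is a perfect cube, so E-series; the 5-jet and mu = 8 give E_8.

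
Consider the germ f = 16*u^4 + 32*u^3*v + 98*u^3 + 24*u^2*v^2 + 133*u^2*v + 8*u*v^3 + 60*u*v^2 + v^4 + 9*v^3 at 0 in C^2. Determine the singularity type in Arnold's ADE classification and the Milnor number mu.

Type D5, Milnor number mu = 5.

The Hessian of f at 0 has rank 0. Corank 2; j^3 = (2*u + v)*(7*u + 3*v)^2 has shape L^2 M (L != M), so D-series; mu = 5 gives D_5.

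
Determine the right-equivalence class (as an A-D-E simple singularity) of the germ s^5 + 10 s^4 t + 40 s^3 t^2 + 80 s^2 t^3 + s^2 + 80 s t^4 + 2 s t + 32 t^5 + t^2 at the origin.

The Hessian of f at 0 has rank 1. Corank 1: A-series; mu = 4 gives A_4.

A_4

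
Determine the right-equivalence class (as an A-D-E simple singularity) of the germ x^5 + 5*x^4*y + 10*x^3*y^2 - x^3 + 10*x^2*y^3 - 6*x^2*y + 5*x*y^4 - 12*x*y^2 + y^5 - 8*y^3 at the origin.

The Hessian of f at 0 has rank 0. Corank 2; j^3 = -(x + 2*y)^3 is a perfect cube, so E-series; the 5-jet and mu = 8 give E_8.

E_8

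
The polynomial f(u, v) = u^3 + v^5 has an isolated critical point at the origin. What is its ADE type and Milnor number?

Type E8, Milnor number mu = 8.

The Hessian of f at 0 is [[0, 0], [0, 0]] with rank 0, so corank 2. A Groebner basis of the Jacobian ideal J(f) in C{u,v} is {v^4, u^2}; counting standard monomials gives mu = 8. Corank 2; j^3 = u^3 is a perfect cube, so E-series; the 5-jet and mu = 8 give E_8.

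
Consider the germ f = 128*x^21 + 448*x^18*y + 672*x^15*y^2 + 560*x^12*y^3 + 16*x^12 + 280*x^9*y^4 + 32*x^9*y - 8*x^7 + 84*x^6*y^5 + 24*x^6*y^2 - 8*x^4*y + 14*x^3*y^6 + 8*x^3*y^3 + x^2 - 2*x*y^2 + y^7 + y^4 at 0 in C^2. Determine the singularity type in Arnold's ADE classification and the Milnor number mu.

Type A6, Milnor number mu = 6.

The Hessian of f at 0 has rank 1. Corank 1: A-series; mu = 6 gives A_6.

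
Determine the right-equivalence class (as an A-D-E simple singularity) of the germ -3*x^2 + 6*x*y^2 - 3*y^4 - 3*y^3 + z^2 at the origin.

A_2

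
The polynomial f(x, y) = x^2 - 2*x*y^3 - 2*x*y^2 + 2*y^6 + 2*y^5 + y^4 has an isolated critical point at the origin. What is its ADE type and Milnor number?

Type A_{5}, Milnor number mu = 5.

The Hessian of f at 0 has rank 1. Corank 1: A-series; mu = 5 gives A_5.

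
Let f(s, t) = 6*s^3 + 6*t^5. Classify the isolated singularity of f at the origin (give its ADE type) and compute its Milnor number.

Type E_8, Milnor number mu = 8.

The Hessian of f at 0 is [[0, 0], [0, 0]] with rank 0, so corank 2. A Groebner basis of the Jacobian ideal J(f) in C{s,t} is {t^4, s^2}; counting standard monomials gives mu = 8. Corank 2; j^3 = 6*s^3 is a perfect cube, so E-series; the 5-jet and mu = 8 give E_8.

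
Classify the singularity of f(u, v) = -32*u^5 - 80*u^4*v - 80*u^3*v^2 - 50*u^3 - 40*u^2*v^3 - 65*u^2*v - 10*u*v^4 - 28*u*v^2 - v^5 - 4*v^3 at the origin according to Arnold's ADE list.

D_6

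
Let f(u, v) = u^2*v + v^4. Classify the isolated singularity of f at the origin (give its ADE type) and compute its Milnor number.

Type D_5, Milnor number mu = 5.

The Hessian of f at 0 has rank 0. Corank 2; j^3 = u^2*v has shape L^2 M (L != M), so D-series; mu = 5 gives D_5.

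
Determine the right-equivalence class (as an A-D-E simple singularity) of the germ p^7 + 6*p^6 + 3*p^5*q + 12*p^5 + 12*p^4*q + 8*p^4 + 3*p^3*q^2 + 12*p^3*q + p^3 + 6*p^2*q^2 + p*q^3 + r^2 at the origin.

E_{7}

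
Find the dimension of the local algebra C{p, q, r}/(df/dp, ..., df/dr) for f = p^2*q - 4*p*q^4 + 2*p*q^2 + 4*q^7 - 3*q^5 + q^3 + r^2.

6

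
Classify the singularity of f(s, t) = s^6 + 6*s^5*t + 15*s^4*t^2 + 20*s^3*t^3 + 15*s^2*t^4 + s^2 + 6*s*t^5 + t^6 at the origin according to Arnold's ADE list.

A_{5}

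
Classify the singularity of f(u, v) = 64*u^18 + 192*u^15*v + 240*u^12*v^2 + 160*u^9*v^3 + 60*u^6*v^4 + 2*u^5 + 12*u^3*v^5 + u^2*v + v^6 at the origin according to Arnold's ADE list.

D7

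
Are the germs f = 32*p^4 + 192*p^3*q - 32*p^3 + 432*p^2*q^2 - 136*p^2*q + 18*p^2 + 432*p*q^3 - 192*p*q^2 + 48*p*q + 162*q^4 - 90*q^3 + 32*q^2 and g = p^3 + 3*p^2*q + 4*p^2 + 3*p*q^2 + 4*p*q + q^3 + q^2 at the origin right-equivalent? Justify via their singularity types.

Yes.

The Hessian of f at 0 has rank 1. Corank 1: A-series; mu = 2 gives A_2. The Hessian of g at 0 has rank 1. Corank 1: A-series; mu = 2 gives A_2. Both have type A_2, hence right-equivalent.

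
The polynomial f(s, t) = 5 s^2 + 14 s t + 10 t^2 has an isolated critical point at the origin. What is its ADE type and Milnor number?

Type A_1, Milnor number mu = 1.

The Hessian of f at 0 is [[10, 14], [14, 20]] with rank 2, so corank 0. A Groebner basis of the Jacobian ideal J(f) in C{s,t} is {s, t}; counting standard monomials gives mu = 1. Corank 0: nondegenerate Morse point, so A_1.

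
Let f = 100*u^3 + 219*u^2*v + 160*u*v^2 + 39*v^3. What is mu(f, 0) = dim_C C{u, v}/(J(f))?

The Hessian of f at 0 has rank 0. Corank 2; j^3 = (4*u + 3*v)*(25*u^2 + 36*u*v + 13*v^2) splits into three distinct lines over C (the quadratic factor has nonzero discriminant), so D_4.

4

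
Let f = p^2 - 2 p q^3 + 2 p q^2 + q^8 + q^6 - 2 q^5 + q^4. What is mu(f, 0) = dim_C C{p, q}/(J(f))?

The Hessian of f at 0 has rank 1. Corank 1: A-series; mu = 7 gives A_7.

7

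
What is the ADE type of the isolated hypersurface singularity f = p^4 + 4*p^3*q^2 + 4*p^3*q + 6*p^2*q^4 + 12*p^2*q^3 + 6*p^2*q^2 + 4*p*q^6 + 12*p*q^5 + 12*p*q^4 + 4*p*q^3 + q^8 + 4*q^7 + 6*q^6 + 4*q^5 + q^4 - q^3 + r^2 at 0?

E_{6}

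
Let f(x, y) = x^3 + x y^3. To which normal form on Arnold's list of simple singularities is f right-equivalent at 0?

E_7

The Hessian of f at 0 has rank 0. Corank 2; j^3 = x^3 is a perfect cube, so E-series; the 4-jet and mu = 7 give E_7.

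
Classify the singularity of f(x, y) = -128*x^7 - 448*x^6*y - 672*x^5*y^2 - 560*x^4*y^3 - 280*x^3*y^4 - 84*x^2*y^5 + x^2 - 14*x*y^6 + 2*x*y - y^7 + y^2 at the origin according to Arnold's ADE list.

A6

The Hessian of f at 0 is [[2, 2], [2, 2]] with rank 1, so corank 1. A Groebner basis of the Jacobian ideal J(f) in C{x,y} is {y^6, x + y}; counting standard monomials gives mu = 6. Corank 1: A-series; mu = 6 gives A_6.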